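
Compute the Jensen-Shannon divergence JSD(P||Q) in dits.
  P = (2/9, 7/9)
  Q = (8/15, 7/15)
0.0229 dits

Jensen-Shannon divergence is:
JSD(P||Q) = 0.5 × D_KL(P||M) + 0.5 × D_KL(Q||M)
where M = 0.5 × (P + Q) is the mixture distribution.

M = 0.5 × (2/9, 7/9) + 0.5 × (8/15, 7/15) = (0.377778, 0.622222)

D_KL(P||M) = 0.0242 dits
D_KL(Q||M) = 0.0216 dits

JSD(P||Q) = 0.5 × 0.0242 + 0.5 × 0.0216 = 0.0229 dits

Unlike KL divergence, JSD is symmetric and bounded: 0 ≤ JSD ≤ log(2).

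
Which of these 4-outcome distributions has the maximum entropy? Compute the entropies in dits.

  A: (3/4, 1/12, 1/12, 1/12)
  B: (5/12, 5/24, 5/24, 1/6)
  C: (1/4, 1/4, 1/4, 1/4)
C

For a discrete distribution over n outcomes, entropy is maximized by the uniform distribution.

Computing entropies:
H(A) = 0.3635 dits
H(B) = 0.5720 dits
H(C) = 0.6021 dits

The uniform distribution (where all probabilities equal 1/4) achieves the maximum entropy of log_10(4) = 0.6021 dits.

Distribution C has the highest entropy.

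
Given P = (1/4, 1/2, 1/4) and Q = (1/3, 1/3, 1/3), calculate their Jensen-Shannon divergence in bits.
0.0207 bits

Jensen-Shannon divergence is:
JSD(P||Q) = 0.5 × D_KL(P||M) + 0.5 × D_KL(Q||M)
where M = 0.5 × (P + Q) is the mixture distribution.

M = 0.5 × (1/4, 1/2, 1/4) + 0.5 × (1/3, 1/3, 1/3) = (7/24, 5/12, 7/24)

D_KL(P||M) = 0.0203 bits
D_KL(Q||M) = 0.0211 bits

JSD(P||Q) = 0.5 × 0.0203 + 0.5 × 0.0211 = 0.0207 bits

Unlike KL divergence, JSD is symmetric and bounded: 0 ≤ JSD ≤ log(2).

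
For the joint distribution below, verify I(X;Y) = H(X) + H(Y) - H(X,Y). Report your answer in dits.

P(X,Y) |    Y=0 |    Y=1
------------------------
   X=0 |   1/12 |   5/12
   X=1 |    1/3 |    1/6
I(X;Y) = 0.0589 dits

Mutual information has multiple equivalent forms:
- I(X;Y) = H(X) - H(X|Y)
- I(X;Y) = H(Y) - H(Y|X)
- I(X;Y) = H(X) + H(Y) - H(X,Y)

Computing all quantities:
H(X) = 0.3010, H(Y) = 0.2950, H(X,Y) = 0.5371
H(X|Y) = 0.2421, H(Y|X) = 0.2361

Verification:
H(X) - H(X|Y) = 0.3010 - 0.2421 = 0.0589
H(Y) - H(Y|X) = 0.2950 - 0.2361 = 0.0589
H(X) + H(Y) - H(X,Y) = 0.3010 + 0.2950 - 0.5371 = 0.0589

All forms give I(X;Y) = 0.0589 dits. ✓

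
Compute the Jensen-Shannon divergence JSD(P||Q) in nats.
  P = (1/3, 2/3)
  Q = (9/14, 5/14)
0.0487 nats

Jensen-Shannon divergence is:
JSD(P||Q) = 0.5 × D_KL(P||M) + 0.5 × D_KL(Q||M)
where M = 0.5 × (P + Q) is the mixture distribution.

M = 0.5 × (1/3, 2/3) + 0.5 × (9/14, 5/14) = (0.488095, 0.511905)

D_KL(P||M) = 0.0490 nats
D_KL(Q||M) = 0.0485 nats

JSD(P||Q) = 0.5 × 0.0490 + 0.5 × 0.0485 = 0.0487 nats

Unlike KL divergence, JSD is symmetric and bounded: 0 ≤ JSD ≤ log(2).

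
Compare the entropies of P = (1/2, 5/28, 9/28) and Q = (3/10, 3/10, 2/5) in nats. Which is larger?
Q

Computing entropies in nats:
H(P) = 1.0190
H(Q) = 1.0889

Distribution Q has higher entropy.

Intuition: The distribution closer to uniform (more spread out) has higher entropy.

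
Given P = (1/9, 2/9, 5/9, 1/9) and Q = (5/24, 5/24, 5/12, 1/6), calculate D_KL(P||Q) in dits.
0.0257 dits

KL divergence: D_KL(P||Q) = Σ p(x) log(p(x)/q(x))

Computing term by term:
  x=0: 1/9 × log_10[(1/9)/(5/24)] = 1/9 × -0.2730 = -0.0303
  x=1: 2/9 × log_10[(2/9)/(5/24)] = 2/9 × 0.0280 = 0.0062
  x=2: 5/9 × log_10[(5/9)/(5/12)] = 5/9 × 0.1249 = 0.0694
  x=3: 1/9 × log_10[(1/9)/(1/6)] = 1/9 × -0.1761 = -0.0196

D_KL(P||Q) = 0.0257 dits

Note: KL divergence is always non-negative and equals 0 iff P = Q.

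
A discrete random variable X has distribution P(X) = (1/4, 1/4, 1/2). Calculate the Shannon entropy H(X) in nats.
1.0397 nats

Shannon entropy is H(X) = -Σ p(x) log p(x).

For P = (1/4, 1/4, 1/2):
H = -1/4 × log_e(1/4) -1/4 × log_e(1/4) -1/2 × log_e(1/2)
H = 1.0397 nats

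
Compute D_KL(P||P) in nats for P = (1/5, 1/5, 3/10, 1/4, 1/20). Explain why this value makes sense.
0.0000 nats

KL divergence satisfies the Gibbs inequality: D_KL(P||Q) ≥ 0 for all distributions P, Q.

D_KL(P||Q) = Σ p(x) log(p(x)/q(x))
Each term is p(x) × log_e(p(x)/p(x)) = p(x) × log_e(1) = 0, so the sum is 0.
D_KL(P||Q) = 0.0000 nats

When P = Q, the KL divergence is exactly 0, as there is no 'divergence' between identical distributions.

This non-negativity is a fundamental property: relative entropy cannot be negative because it measures how different Q is from P.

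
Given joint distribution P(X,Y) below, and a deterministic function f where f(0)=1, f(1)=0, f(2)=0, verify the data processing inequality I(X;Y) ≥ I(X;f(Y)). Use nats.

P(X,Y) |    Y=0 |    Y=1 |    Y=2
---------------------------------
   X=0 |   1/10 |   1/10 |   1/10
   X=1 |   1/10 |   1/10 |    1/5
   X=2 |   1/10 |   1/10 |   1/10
I(X;Y) = 0.0138, I(X;f(Y)) = 0.0040, inequality holds: 0.0138 ≥ 0.0040

Data Processing Inequality: For any Markov chain X → Y → Z, we have I(X;Y) ≥ I(X;Z).

Here Z = f(Y) is a deterministic function of Y, forming X → Y → Z.

Original I(X;Y) = 0.0138 nats

After applying f:
P(X,Z) where Z=f(Y):
- P(X,Z=0) = P(X,Y=1) + P(X,Y=2)
- P(X,Z=1) = P(X,Y=0)

I(X;Z) = I(X;f(Y)) = 0.0040 nats

Verification: 0.0138 ≥ 0.0040 ✓

Information cannot be created by processing; the function f can only lose information about X.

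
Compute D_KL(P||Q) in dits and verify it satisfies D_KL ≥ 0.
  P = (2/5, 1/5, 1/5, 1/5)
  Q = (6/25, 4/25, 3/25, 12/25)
0.0764 dits

KL divergence satisfies the Gibbs inequality: D_KL(P||Q) ≥ 0 for all distributions P, Q.

D_KL(P||Q) = Σ p(x) log(p(x)/q(x))
Term by term:
  x=0: 2/5 × log_10[(2/5)/(6/25)] = 0.0887
  x=1: 1/5 × log_10[(1/5)/(4/25)] = 0.0194
  x=2: 1/5 × log_10[(1/5)/(3/25)] = 0.0444
  x=3: 1/5 × log_10[(1/5)/(12/25)] = -0.0760
D_KL(P||Q) = 0.0764 dits

D_KL(P||Q) = 0.0764 ≥ 0 ✓

This non-negativity is a fundamental property: relative entropy cannot be negative because it measures how different Q is from P.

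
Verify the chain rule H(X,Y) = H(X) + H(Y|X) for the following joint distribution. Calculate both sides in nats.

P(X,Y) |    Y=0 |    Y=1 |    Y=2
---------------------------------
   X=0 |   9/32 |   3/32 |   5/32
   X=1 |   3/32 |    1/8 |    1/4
H(X,Y) = 1.6972, H(X) = 0.6912, H(Y|X) = 1.0060 (all in nats)

Chain rule: H(X,Y) = H(X) + H(Y|X)

Left side — joint entropy directly:
H(X,Y) = -Σ p(x,y) log p(x,y) = 1.6972 nats

Right side — compute H(Y|X) from the conditional distributions:
P(X) = (17/32, 15/32), so H(X) = 0.6912 nats
H(Y|X) = Σ_x P(X=x) · H(Y|X=x):
  P(Y|X=0) = (9/17, 3/17, 5/17), H(Y|X=0) = 1.0027, weight P(X=0) = 17/32
  P(Y|X=1) = (1/5, 4/15, 8/15), H(Y|X=1) = 1.0096, weight P(X=1) = 15/32
H(Y|X) = 1.0060 nats

H(X) + H(Y|X) = 0.6912 + 1.0060 = 1.6972 nats

Both sides equal 1.6972 nats. ✓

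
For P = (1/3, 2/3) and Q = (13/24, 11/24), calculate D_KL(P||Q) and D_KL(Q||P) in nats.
D_KL(P||Q) = 0.0880, D_KL(Q||P) = 0.0912

KL divergence is not symmetric: D_KL(P||Q) ≠ D_KL(Q||P) in general.

D_KL(P||Q) = 0.0880 nats
D_KL(Q||P) = 0.0912 nats

No, they are not equal!

This asymmetry is why KL divergence is not a true distance metric.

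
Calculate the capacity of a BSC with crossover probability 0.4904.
0.0003 bits

For a binary symmetric channel (BSC) with error probability p:
Capacity C = 1 - H(p) bits per symbol

where H(p) = -p log₂(p) - (1-p) log₂(1-p) is the binary entropy function.

H(0.4904) = 0.9997 bits
C = 1 - 0.9997 = 0.0003 bits per symbol

This means we can reliably transmit up to 0.0003 bits of information per channel use.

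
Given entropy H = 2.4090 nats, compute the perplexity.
11.1228

Perplexity is e^H (or exp(H) for natural log).

H = 2.4090 nats
Perplexity = e^2.4090 = 11.1228

Interpretation: The model's uncertainty is equivalent to choosing uniformly among 11.1 options.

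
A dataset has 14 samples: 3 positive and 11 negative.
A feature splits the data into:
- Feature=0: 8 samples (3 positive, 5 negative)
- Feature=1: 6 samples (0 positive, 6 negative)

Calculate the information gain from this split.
0.2042 bits

Information Gain = H(Y) - H(Y|Feature)

Before split:
P(positive) = 3/14 = 0.2143
H(Y) = 0.7496 bits

After split:
Feature=0: H = 0.9544 bits (weight = 8/14)
Feature=1: H = 0.0000 bits (weight = 6/14)
H(Y|Feature) = (8/14)×0.9544 + (6/14)×0.0000 = 0.5454 bits

Information Gain = 0.7496 - 0.5454 = 0.2042 bits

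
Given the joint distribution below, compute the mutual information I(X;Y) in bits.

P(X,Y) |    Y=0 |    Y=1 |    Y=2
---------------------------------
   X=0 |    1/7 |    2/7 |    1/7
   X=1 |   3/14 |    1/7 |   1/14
0.0481 bits

Mutual information: I(X;Y) = H(X) + H(Y) - H(X,Y)

Marginals:
P(X) = (4/7, 3/7), H(X) = 0.9852 bits
P(Y) = (5/14, 3/7, 3/14), H(Y) = 1.5306 bits

Joint entropy: H(X,Y) = 2.4677 bits

I(X;Y) = 0.9852 + 1.5306 - 2.4677 = 0.0481 bits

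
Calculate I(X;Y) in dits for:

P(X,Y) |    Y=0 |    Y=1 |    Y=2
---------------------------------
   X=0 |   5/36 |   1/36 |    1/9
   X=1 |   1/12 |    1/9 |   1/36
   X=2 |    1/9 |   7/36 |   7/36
0.0372 dits

Mutual information: I(X;Y) = H(X) + H(Y) - H(X,Y)

Marginals:
P(X) = (5/18, 2/9, 1/2), H(X) = 0.4502 dits
P(Y) = (1/3, 1/3, 1/3), H(Y) = 0.4771 dits

Joint entropy: H(X,Y) = 0.8901 dits

I(X;Y) = 0.4502 + 0.4771 - 0.8901 = 0.0372 dits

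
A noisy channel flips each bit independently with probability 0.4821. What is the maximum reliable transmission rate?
0.0009 bits

For a binary symmetric channel (BSC) with error probability p:
Capacity C = 1 - H(p) bits per symbol

where H(p) = -p log₂(p) - (1-p) log₂(1-p) is the binary entropy function.

H(0.4821) = 0.9991 bits
C = 1 - 0.9991 = 0.0009 bits per symbol

This means we can reliably transmit up to 0.0009 bits of information per channel use.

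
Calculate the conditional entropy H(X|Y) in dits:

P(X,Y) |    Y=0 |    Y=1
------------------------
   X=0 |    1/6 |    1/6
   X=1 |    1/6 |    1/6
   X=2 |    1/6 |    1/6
0.4771 dits

Using the chain rule: H(X|Y) = H(X,Y) - H(Y)

First, compute H(X,Y) = 0.7782 dits

Marginal P(Y) = (1/2, 1/2)
H(Y) = 0.3010 dits

H(X|Y) = H(X,Y) - H(Y) = 0.7782 - 0.3010 = 0.4771 dits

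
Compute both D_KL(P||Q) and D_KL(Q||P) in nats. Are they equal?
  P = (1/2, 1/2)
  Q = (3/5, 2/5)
D_KL(P||Q) = 0.0204, D_KL(Q||P) = 0.0201

KL divergence is not symmetric: D_KL(P||Q) ≠ D_KL(Q||P) in general.

D_KL(P||Q) = 0.0204 nats
D_KL(Q||P) = 0.0201 nats

No, they are not equal!

This asymmetry is why KL divergence is not a true distance metric.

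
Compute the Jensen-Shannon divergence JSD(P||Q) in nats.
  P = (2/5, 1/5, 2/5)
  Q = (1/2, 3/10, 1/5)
0.0248 nats

Jensen-Shannon divergence is:
JSD(P||Q) = 0.5 × D_KL(P||M) + 0.5 × D_KL(Q||M)
where M = 0.5 × (P + Q) is the mixture distribution.

M = 0.5 × (2/5, 1/5, 2/5) + 0.5 × (1/2, 3/10, 1/5) = (9/20, 1/4, 3/10)

D_KL(P||M) = 0.0233 nats
D_KL(Q||M) = 0.0263 nats

JSD(P||Q) = 0.5 × 0.0233 + 0.5 × 0.0263 = 0.0248 nats

Unlike KL divergence, JSD is symmetric and bounded: 0 ≤ JSD ≤ log(2).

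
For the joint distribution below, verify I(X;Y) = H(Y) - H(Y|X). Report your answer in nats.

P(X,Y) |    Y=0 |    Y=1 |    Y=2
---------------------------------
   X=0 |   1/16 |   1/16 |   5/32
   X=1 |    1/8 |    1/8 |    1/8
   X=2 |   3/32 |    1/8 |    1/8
I(X;Y) = 0.0197 nats

Mutual information has multiple equivalent forms:
- I(X;Y) = H(X) - H(X|Y)
- I(X;Y) = H(Y) - H(Y|X)
- I(X;Y) = H(X) + H(Y) - H(X,Y)

Computing all quantities:
H(X) = 1.0916, H(Y) = 1.0862, H(X,Y) = 2.1582
H(X|Y) = 1.0720, H(Y|X) = 1.0665

Verification:
H(X) - H(X|Y) = 1.0916 - 1.0720 = 0.0197
H(Y) - H(Y|X) = 1.0862 - 1.0665 = 0.0197
H(X) + H(Y) - H(X,Y) = 1.0916 + 1.0862 - 2.1582 = 0.0197

All forms give I(X;Y) = 0.0197 nats. ✓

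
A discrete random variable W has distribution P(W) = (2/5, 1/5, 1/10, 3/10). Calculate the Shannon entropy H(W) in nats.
1.2799 nats

Shannon entropy is H(X) = -Σ p(x) log p(x).

For P = (2/5, 1/5, 1/10, 3/10):
H = -2/5 × log_e(2/5) -1/5 × log_e(1/5) -1/10 × log_e(1/10) -3/10 × log_e(3/10)
H = 1.2799 nats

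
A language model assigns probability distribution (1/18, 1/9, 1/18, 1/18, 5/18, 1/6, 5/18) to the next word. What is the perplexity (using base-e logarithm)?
5.6753

Perplexity is e^H (or exp(H) for natural log).

First, H = -Σ p log p = 1.7361 nats
Perplexity = e^1.7361 = 5.6753

Interpretation: The model's uncertainty is equivalent to choosing uniformly among 5.7 options.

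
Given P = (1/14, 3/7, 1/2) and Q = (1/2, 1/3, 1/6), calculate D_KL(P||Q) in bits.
0.7473 bits

KL divergence: D_KL(P||Q) = Σ p(x) log(p(x)/q(x))

Computing term by term:
  x=0: 1/14 × log_2[(1/14)/(1/2)] = 1/14 × -2.8074 = -0.2005
  x=1: 3/7 × log_2[(3/7)/(1/3)] = 3/7 × 0.3626 = 0.1554
  x=2: 1/2 × log_2[(1/2)/(1/6)] = 1/2 × 1.5850 = 0.7925

D_KL(P||Q) = 0.7473 bits

Note: KL divergence is always non-negative and equals 0 iff P = Q.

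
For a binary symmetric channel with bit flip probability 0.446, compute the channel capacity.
0.0084 bits

For a binary symmetric channel (BSC) with error probability p:
Capacity C = 1 - H(p) bits per symbol

where H(p) = -p log₂(p) - (1-p) log₂(1-p) is the binary entropy function.

H(0.446) = 0.9916 bits
C = 1 - 0.9916 = 0.0084 bits per symbol

This means we can reliably transmit up to 0.0084 bits of information per channel use.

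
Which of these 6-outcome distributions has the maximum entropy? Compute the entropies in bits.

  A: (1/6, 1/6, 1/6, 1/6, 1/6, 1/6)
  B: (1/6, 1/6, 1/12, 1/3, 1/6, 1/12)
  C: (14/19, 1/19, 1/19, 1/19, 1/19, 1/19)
A

For a discrete distribution over n outcomes, entropy is maximized by the uniform distribution.

Computing entropies:
H(A) = 2.5850 bits
H(B) = 2.4183 bits
H(C) = 1.4425 bits

The uniform distribution (where all probabilities equal 1/6) achieves the maximum entropy of log_2(6) = 2.5850 bits.

Distribution A has the highest entropy.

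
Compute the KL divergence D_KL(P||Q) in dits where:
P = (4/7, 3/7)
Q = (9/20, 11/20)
0.0129 dits

KL divergence: D_KL(P||Q) = Σ p(x) log(p(x)/q(x))

Computing term by term:
  x=0: 4/7 × log_10[(4/7)/(9/20)] = 4/7 × 0.1037 = 0.0593
  x=1: 3/7 × log_10[(3/7)/(11/20)] = 3/7 × -0.1083 = -0.0464

D_KL(P||Q) = 0.0129 dits

Note: KL divergence is always non-negative and equals 0 iff P = Q.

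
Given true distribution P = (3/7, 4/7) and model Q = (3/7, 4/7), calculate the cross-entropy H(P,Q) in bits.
0.9852 bits

Cross-entropy: H(P,Q) = -Σ p(x) log q(x)

Alternatively: H(P,Q) = H(P) + D_KL(P||Q)
H(P) = 0.9852 bits
D_KL(P||Q) = 0.0000 bits

H(P,Q) = 0.9852 + 0.0000 = 0.9852 bits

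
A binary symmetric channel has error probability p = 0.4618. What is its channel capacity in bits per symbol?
0.0042 bits

For a binary symmetric channel (BSC) with error probability p:
Capacity C = 1 - H(p) bits per symbol

where H(p) = -p log₂(p) - (1-p) log₂(1-p) is the binary entropy function.

H(0.4618) = 0.9958 bits
C = 1 - 0.9958 = 0.0042 bits per symbol

This means we can reliably transmit up to 0.0042 bits of information per channel use.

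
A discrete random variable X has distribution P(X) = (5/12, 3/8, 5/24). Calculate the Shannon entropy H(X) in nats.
1.0594 nats

Shannon entropy is H(X) = -Σ p(x) log p(x).

For P = (5/12, 3/8, 5/24):
H = -5/12 × log_e(5/12) -3/8 × log_e(3/8) -5/24 × log_e(5/24)
H = 1.0594 nats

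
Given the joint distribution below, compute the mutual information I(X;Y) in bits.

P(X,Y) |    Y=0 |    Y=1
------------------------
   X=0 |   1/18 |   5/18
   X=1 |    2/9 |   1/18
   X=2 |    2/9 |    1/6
0.1996 bits

Mutual information: I(X;Y) = H(X) + H(Y) - H(X,Y)

Marginals:
P(X) = (1/3, 5/18, 7/18), H(X) = 1.5715 bits
P(Y) = (1/2, 1/2), H(Y) = 1.0000 bits

Joint entropy: H(X,Y) = 2.3719 bits

I(X;Y) = 1.5715 + 1.0000 - 2.3719 = 0.1996 bits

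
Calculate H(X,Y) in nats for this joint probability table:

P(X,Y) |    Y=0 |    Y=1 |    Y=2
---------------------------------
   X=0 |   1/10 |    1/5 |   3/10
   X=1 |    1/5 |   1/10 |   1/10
1.6957 nats

Joint entropy is H(X,Y) = -Σ_{x,y} p(x,y) log p(x,y).

Summing over all non-zero entries:
H(X,Y) = -[1/10·log_e(1/10) + 1/5·log_e(1/5) + 3/10·log_e(3/10) + 1/5·log_e(1/5) + 1/10·log_e(1/10) + 1/10·log_e(1/10)]
H(X,Y) = 1.6957 nats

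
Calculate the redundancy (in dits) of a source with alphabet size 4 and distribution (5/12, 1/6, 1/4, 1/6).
0.0337 dits

Redundancy measures how far a source is from maximum entropy:
R = H_max - H(X)

Maximum entropy for 4 symbols: H_max = log_10(4) = 0.6021 dits
Actual entropy: H(X) = 0.5683 dits
Redundancy: R = 0.6021 - 0.5683 = 0.0337 dits

This redundancy represents potential for compression: the source could be compressed by 0.0337 dits per symbol.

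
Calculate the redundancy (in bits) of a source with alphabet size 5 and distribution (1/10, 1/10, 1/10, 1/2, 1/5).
0.3610 bits

Redundancy measures how far a source is from maximum entropy:
R = H_max - H(X)

Maximum entropy for 5 symbols: H_max = log_2(5) = 2.3219 bits
Actual entropy: H(X) = 1.9610 bits
Redundancy: R = 2.3219 - 1.9610 = 0.3610 bits

This redundancy represents potential for compression: the source could be compressed by 0.3610 bits per symbol.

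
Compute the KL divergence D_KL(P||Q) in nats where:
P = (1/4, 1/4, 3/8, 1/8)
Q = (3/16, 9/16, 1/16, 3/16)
0.4904 nats

KL divergence: D_KL(P||Q) = Σ p(x) log(p(x)/q(x))

Computing term by term:
  x=0: 1/4 × log_e[(1/4)/(3/16)] = 1/4 × 0.2877 = 0.0719
  x=1: 1/4 × log_e[(1/4)/(9/16)] = 1/4 × -0.8109 = -0.2027
  x=2: 3/8 × log_e[(3/8)/(1/16)] = 3/8 × 1.7918 = 0.6719
  x=3: 1/8 × log_e[(1/8)/(3/16)] = 1/8 × -0.4055 = -0.0507

D_KL(P||Q) = 0.4904 nats

Note: KL divergence is always non-negative and equals 0 iff P = Q.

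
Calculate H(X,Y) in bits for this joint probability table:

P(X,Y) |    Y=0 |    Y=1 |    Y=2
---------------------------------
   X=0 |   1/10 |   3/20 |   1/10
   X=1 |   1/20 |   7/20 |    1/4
2.3211 bits

Joint entropy is H(X,Y) = -Σ_{x,y} p(x,y) log p(x,y).

Summing over all non-zero entries:
H(X,Y) = -[1/10·log_2(1/10) + 3/20·log_2(3/20) + 1/10·log_2(1/10) + 1/20·log_2(1/20) + 7/20·log_2(7/20) + 1/4·log_2(1/4)]
H(X,Y) = 2.3211 bits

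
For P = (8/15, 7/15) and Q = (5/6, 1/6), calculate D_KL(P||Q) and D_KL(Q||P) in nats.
D_KL(P||Q) = 0.2425, D_KL(Q||P) = 0.2003

KL divergence is not symmetric: D_KL(P||Q) ≠ D_KL(Q||P) in general.

D_KL(P||Q) = 0.2425 nats
D_KL(Q||P) = 0.2003 nats

No, they are not equal!

This asymmetry is why KL divergence is not a true distance metric.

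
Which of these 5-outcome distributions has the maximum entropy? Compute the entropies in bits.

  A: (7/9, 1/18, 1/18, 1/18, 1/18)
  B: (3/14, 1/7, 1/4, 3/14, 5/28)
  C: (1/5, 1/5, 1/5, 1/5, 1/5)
C

For a discrete distribution over n outcomes, entropy is maximized by the uniform distribution.

Computing entropies:
H(A) = 1.2086 bits
H(B) = 2.2973 bits
H(C) = 2.3219 bits

The uniform distribution (where all probabilities equal 1/5) achieves the maximum entropy of log_2(5) = 2.3219 bits.

Distribution C has the highest entropy.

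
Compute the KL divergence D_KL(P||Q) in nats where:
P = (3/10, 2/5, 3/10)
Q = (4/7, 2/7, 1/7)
0.1639 nats

KL divergence: D_KL(P||Q) = Σ p(x) log(p(x)/q(x))

Computing term by term:
  x=0: 3/10 × log_e[(3/10)/(4/7)] = 3/10 × -0.6444 = -0.1933
  x=1: 2/5 × log_e[(2/5)/(2/7)] = 2/5 × 0.3365 = 0.1346
  x=2: 3/10 × log_e[(3/10)/(1/7)] = 3/10 × 0.7419 = 0.2226

D_KL(P||Q) = 0.1639 nats

Note: KL divergence is always non-negative and equals 0 iff P = Q.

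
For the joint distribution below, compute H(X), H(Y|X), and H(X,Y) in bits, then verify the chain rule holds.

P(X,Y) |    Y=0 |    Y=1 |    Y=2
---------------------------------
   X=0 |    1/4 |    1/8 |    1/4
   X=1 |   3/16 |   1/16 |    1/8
H(X,Y) = 2.4528, H(X) = 0.9544, H(Y|X) = 1.4984 (all in bits)

Chain rule: H(X,Y) = H(X) + H(Y|X)

Left side — joint entropy directly:
H(X,Y) = -Σ p(x,y) log p(x,y) = 2.4528 bits

Right side — compute H(Y|X) from the conditional distributions:
P(X) = (5/8, 3/8), so H(X) = 0.9544 bits
H(Y|X) = Σ_x P(X=x) · H(Y|X=x):
  P(Y|X=0) = (2/5, 1/5, 2/5), H(Y|X=0) = 1.5219, weight P(X=0) = 5/8
  P(Y|X=1) = (1/2, 1/6, 1/3), H(Y|X=1) = 1.4591, weight P(X=1) = 3/8
H(Y|X) = 1.4984 bits

H(X) + H(Y|X) = 0.9544 + 1.4984 = 2.4528 bits

Both sides equal 2.4528 bits. ✓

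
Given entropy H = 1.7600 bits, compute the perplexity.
3.3870

Perplexity is 2^H (or exp(H) for natural log).

H = 1.7600 bits
Perplexity = 2^1.7600 = 3.3870

Interpretation: The model's uncertainty is equivalent to choosing uniformly among 3.4 options.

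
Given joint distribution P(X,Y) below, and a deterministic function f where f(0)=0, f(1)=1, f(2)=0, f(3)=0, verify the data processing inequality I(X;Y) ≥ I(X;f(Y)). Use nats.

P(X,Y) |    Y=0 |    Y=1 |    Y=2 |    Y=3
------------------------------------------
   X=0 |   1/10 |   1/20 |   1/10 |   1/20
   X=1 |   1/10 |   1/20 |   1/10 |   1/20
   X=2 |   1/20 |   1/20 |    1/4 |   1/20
I(X;Y) = 0.0478, I(X;f(Y)) = 0.0017, inequality holds: 0.0478 ≥ 0.0017

Data Processing Inequality: For any Markov chain X → Y → Z, we have I(X;Y) ≥ I(X;Z).

Here Z = f(Y) is a deterministic function of Y, forming X → Y → Z.

Original I(X;Y) = 0.0478 nats

After applying f:
P(X,Z) where Z=f(Y):
- P(X,Z=0) = P(X,Y=0) + P(X,Y=2) + P(X,Y=3)
- P(X,Z=1) = P(X,Y=1)

I(X;Z) = I(X;f(Y)) = 0.0017 nats

Verification: 0.0478 ≥ 0.0017 ✓

Information cannot be created by processing; the function f can only lose information about X.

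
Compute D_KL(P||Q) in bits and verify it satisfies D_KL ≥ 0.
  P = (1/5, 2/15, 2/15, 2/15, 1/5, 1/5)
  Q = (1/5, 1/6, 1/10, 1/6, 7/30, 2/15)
0.0420 bits

KL divergence satisfies the Gibbs inequality: D_KL(P||Q) ≥ 0 for all distributions P, Q.

D_KL(P||Q) = Σ p(x) log(p(x)/q(x))
Term by term:
  x=0: 1/5 × log_2[(1/5)/(1/5)] = 0.0000
  x=1: 2/15 × log_2[(2/15)/(1/6)] = -0.0429
  x=2: 2/15 × log_2[(2/15)/(1/10)] = 0.0553
  x=3: 2/15 × log_2[(2/15)/(1/6)] = -0.0429
  x=4: 1/5 × log_2[(1/5)/(7/30)] = -0.0445
  x=5: 1/5 × log_2[(1/5)/(2/15)] = 0.1170
D_KL(P||Q) = 0.0420 bits

D_KL(P||Q) = 0.0420 ≥ 0 ✓

This non-negativity is a fundamental property: relative entropy cannot be negative because it measures how different Q is from P.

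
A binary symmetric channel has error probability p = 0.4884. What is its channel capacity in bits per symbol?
0.0004 bits

For a binary symmetric channel (BSC) with error probability p:
Capacity C = 1 - H(p) bits per symbol

where H(p) = -p log₂(p) - (1-p) log₂(1-p) is the binary entropy function.

H(0.4884) = 0.9996 bits
C = 1 - 0.9996 = 0.0004 bits per symbol

This means we can reliably transmit up to 0.0004 bits of information per channel use.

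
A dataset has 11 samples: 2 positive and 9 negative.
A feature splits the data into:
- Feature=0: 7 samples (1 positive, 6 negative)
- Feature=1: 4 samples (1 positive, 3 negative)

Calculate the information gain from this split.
0.0125 bits

Information Gain = H(Y) - H(Y|Feature)

Before split:
P(positive) = 2/11 = 0.1818
H(Y) = 0.6840 bits

After split:
Feature=0: H = 0.5917 bits (weight = 7/11)
Feature=1: H = 0.8113 bits (weight = 4/11)
H(Y|Feature) = (7/11)×0.5917 + (4/11)×0.8113 = 0.6715 bits

Information Gain = 0.6840 - 0.6715 = 0.0125 bits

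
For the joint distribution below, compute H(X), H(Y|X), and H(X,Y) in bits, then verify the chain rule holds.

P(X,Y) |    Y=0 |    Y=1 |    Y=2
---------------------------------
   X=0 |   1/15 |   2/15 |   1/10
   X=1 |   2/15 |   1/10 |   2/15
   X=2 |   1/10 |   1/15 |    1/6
H(X,Y) = 3.1111, H(X) = 1.5801, H(Y|X) = 1.5309 (all in bits)

Chain rule: H(X,Y) = H(X) + H(Y|X)

Left side — joint entropy directly:
H(X,Y) = -Σ p(x,y) log p(x,y) = 3.1111 bits

Right side — compute H(Y|X) from the conditional distributions:
P(X) = (3/10, 11/30, 1/3), so H(X) = 1.5801 bits
H(Y|X) = Σ_x P(X=x) · H(Y|X=x):
  P(Y|X=0) = (2/9, 4/9, 1/3), H(Y|X=0) = 1.5305, weight P(X=0) = 3/10
  P(Y|X=1) = (4/11, 3/11, 4/11), H(Y|X=1) = 1.5726, weight P(X=1) = 11/30
  P(Y|X=2) = (3/10, 1/5, 1/2), H(Y|X=2) = 1.4855, weight P(X=2) = 1/3
H(Y|X) = 1.5309 bits

H(X) + H(Y|X) = 1.5801 + 1.5309 = 3.1111 bits

Both sides equal 3.1111 bits. ✓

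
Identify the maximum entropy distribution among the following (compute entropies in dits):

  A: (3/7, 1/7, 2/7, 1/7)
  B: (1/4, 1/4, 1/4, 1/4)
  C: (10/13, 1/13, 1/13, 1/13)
B

For a discrete distribution over n outcomes, entropy is maximized by the uniform distribution.

Computing entropies:
H(A) = 0.5546 dits
H(B) = 0.6021 dits
H(C) = 0.3447 dits

The uniform distribution (where all probabilities equal 1/4) achieves the maximum entropy of log_10(4) = 0.6021 dits.

Distribution B has the highest entropy.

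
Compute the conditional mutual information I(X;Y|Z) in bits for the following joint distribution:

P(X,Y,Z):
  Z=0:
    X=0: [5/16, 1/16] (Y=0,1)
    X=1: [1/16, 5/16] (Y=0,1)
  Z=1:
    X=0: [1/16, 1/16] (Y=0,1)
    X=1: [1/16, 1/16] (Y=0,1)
0.2625 bits

Conditional mutual information: I(X;Y|Z) = H(X|Z) + H(Y|Z) - H(X,Y|Z)

H(Z) = 0.8113
H(X,Z) = 1.8113 → H(X|Z) = 1.0000
H(Y,Z) = 1.8113 → H(Y|Z) = 1.0000
H(X,Y,Z) = 2.5488 → H(X,Y|Z) = 1.7375

I(X;Y|Z) = 1.0000 + 1.0000 - 1.7375 = 0.2625 bits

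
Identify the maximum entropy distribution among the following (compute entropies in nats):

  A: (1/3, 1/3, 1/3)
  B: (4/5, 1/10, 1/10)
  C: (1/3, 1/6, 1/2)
A

For a discrete distribution over n outcomes, entropy is maximized by the uniform distribution.

Computing entropies:
H(A) = 1.0986 nats
H(B) = 0.6390 nats
H(C) = 1.0114 nats

The uniform distribution (where all probabilities equal 1/3) achieves the maximum entropy of log_e(3) = 1.0986 nats.

Distribution A has the highest entropy.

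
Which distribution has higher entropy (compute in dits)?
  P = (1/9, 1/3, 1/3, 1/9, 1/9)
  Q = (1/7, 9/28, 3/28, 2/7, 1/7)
Q

Computing entropies in dits:
H(P) = 0.6362
H(Q) = 0.6593

Distribution Q has higher entropy.

Intuition: The distribution closer to uniform (more spread out) has higher entropy.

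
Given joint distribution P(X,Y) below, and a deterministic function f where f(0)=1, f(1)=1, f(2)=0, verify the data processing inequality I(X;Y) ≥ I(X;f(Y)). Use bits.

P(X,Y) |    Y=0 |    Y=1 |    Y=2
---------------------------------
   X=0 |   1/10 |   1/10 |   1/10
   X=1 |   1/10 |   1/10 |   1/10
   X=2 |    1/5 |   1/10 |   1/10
I(X;Y) = 0.0200, I(X;f(Y)) = 0.0058, inequality holds: 0.0200 ≥ 0.0058

Data Processing Inequality: For any Markov chain X → Y → Z, we have I(X;Y) ≥ I(X;Z).

Here Z = f(Y) is a deterministic function of Y, forming X → Y → Z.

Original I(X;Y) = 0.0200 bits

After applying f:
P(X,Z) where Z=f(Y):
- P(X,Z=0) = P(X,Y=2)
- P(X,Z=1) = P(X,Y=0) + P(X,Y=1)

I(X;Z) = I(X;f(Y)) = 0.0058 bits

Verification: 0.0200 ≥ 0.0058 ✓

Information cannot be created by processing; the function f can only lose information about X.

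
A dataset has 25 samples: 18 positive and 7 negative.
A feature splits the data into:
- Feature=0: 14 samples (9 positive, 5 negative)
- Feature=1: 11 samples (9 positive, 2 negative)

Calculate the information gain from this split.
0.0279 bits

Information Gain = H(Y) - H(Y|Feature)

Before split:
P(positive) = 18/25 = 0.7200
H(Y) = 0.8555 bits

After split:
Feature=0: H = 0.9403 bits (weight = 14/25)
Feature=1: H = 0.6840 bits (weight = 11/25)
H(Y|Feature) = (14/25)×0.9403 + (11/25)×0.6840 = 0.8275 bits

Information Gain = 0.8555 - 0.8275 = 0.0279 bits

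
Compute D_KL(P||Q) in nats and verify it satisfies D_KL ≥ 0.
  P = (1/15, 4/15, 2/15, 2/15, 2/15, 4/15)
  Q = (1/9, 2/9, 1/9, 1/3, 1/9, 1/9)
0.1745 nats

KL divergence satisfies the Gibbs inequality: D_KL(P||Q) ≥ 0 for all distributions P, Q.

D_KL(P||Q) = Σ p(x) log(p(x)/q(x))
Term by term:
  x=0: 1/15 × log_e[(1/15)/(1/9)] = -0.0341
  x=1: 4/15 × log_e[(4/15)/(2/9)] = 0.0486
  x=2: 2/15 × log_e[(2/15)/(1/9)] = 0.0243
  x=3: 2/15 × log_e[(2/15)/(1/3)] = -0.1222
  x=4: 2/15 × log_e[(2/15)/(1/9)] = 0.0243
  x=5: 4/15 × log_e[(4/15)/(1/9)] = 0.2335
D_KL(P||Q) = 0.1745 nats

D_KL(P||Q) = 0.1745 ≥ 0 ✓

This non-negativity is a fundamental property: relative entropy cannot be negative because it measures how different Q is from P.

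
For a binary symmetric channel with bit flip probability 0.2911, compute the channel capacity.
0.1299 bits

For a binary symmetric channel (BSC) with error probability p:
Capacity C = 1 - H(p) bits per symbol

where H(p) = -p log₂(p) - (1-p) log₂(1-p) is the binary entropy function.

H(0.2911) = 0.8701 bits
C = 1 - 0.8701 = 0.1299 bits per symbol

This means we can reliably transmit up to 0.1299 bits of information per channel use.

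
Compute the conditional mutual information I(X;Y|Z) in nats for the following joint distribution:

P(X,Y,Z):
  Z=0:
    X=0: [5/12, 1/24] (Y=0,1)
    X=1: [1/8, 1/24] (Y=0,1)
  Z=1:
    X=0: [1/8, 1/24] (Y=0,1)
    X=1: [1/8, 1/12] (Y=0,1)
0.0168 nats

Conditional mutual information: I(X;Y|Z) = H(X|Z) + H(Y|Z) - H(X,Y|Z)

H(Z) = 0.6616
H(X,Z) = 1.2816 → H(X|Z) = 0.6201
H(Y,Z) = 1.1457 → H(Y|Z) = 0.4841
H(X,Y,Z) = 1.7489 → H(X,Y|Z) = 1.0873

I(X;Y|Z) = 0.6201 + 0.4841 - 1.0873 = 0.0168 nats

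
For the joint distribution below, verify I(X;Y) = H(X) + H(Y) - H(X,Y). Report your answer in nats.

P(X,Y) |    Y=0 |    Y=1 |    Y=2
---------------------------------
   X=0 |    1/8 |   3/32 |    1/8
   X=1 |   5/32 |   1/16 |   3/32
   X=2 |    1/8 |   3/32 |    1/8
I(X;Y) = 0.0084 nats

Mutual information has multiple equivalent forms:
- I(X;Y) = H(X) - H(X|Y)
- I(X;Y) = H(Y) - H(Y|X)
- I(X;Y) = H(X) + H(Y) - H(X,Y)

Computing all quantities:
H(X) = 1.0976, H(Y) = 1.0796, H(X,Y) = 2.1688
H(X|Y) = 1.0892, H(Y|X) = 1.0712

Verification:
H(X) - H(X|Y) = 1.0976 - 1.0892 = 0.0084
H(Y) - H(Y|X) = 1.0796 - 1.0712 = 0.0084
H(X) + H(Y) - H(X,Y) = 1.0976 + 1.0796 - 2.1688 = 0.0084

All forms give I(X;Y) = 0.0084 nats. ✓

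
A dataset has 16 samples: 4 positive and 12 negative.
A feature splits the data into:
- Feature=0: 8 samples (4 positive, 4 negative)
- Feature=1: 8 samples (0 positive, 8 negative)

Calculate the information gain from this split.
0.3113 bits

Information Gain = H(Y) - H(Y|Feature)

Before split:
P(positive) = 4/16 = 0.2500
H(Y) = 0.8113 bits

After split:
Feature=0: H = 1.0000 bits (weight = 8/16)
Feature=1: H = 0.0000 bits (weight = 8/16)
H(Y|Feature) = (8/16)×1.0000 + (8/16)×0.0000 = 0.5000 bits

Information Gain = 0.8113 - 0.5000 = 0.3113 bits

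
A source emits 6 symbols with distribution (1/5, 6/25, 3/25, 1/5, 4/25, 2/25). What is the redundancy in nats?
0.0558 nats

Redundancy measures how far a source is from maximum entropy:
R = H_max - H(X)

Maximum entropy for 6 symbols: H_max = log_e(6) = 1.7918 nats
Actual entropy: H(X) = 1.7360 nats
Redundancy: R = 1.7918 - 1.7360 = 0.0558 nats

This redundancy represents potential for compression: the source could be compressed by 0.0558 nats per symbol.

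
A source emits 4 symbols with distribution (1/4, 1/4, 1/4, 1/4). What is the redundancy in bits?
0.0000 bits

Redundancy measures how far a source is from maximum entropy:
R = H_max - H(X)

Maximum entropy for 4 symbols: H_max = log_2(4) = 2.0000 bits
Actual entropy: H(X) = 2.0000 bits
Redundancy: R = 2.0000 - 2.0000 = 0.0000 bits

This redundancy represents potential for compression: the source could be compressed by 0.0000 bits per symbol.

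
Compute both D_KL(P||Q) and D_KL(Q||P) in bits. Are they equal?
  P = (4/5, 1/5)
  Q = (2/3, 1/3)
D_KL(P||Q) = 0.0630, D_KL(Q||P) = 0.0703

KL divergence is not symmetric: D_KL(P||Q) ≠ D_KL(Q||P) in general.

D_KL(P||Q) = 0.0630 bits
D_KL(Q||P) = 0.0703 bits

No, they are not equal!

This asymmetry is why KL divergence is not a true distance metric.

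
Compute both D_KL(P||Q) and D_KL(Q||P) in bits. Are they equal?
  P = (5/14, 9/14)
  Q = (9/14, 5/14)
D_KL(P||Q) = 0.2423, D_KL(Q||P) = 0.2423

KL divergence is not symmetric: D_KL(P||Q) ≠ D_KL(Q||P) in general.

D_KL(P||Q) = 0.2423 bits
D_KL(Q||P) = 0.2423 bits

In this case they happen to be equal (to 4 decimal places).

This asymmetry is why KL divergence is not a true distance metric.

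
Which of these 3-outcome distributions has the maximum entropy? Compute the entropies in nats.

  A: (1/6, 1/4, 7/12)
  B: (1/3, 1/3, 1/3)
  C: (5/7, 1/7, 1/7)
B

For a discrete distribution over n outcomes, entropy is maximized by the uniform distribution.

Computing entropies:
H(A) = 0.9596 nats
H(B) = 1.0986 nats
H(C) = 0.7963 nats

The uniform distribution (where all probabilities equal 1/3) achieves the maximum entropy of log_e(3) = 1.0986 nats.

Distribution B has the highest entropy.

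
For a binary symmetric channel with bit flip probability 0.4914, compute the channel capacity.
0.0002 bits

For a binary symmetric channel (BSC) with error probability p:
Capacity C = 1 - H(p) bits per symbol

where H(p) = -p log₂(p) - (1-p) log₂(1-p) is the binary entropy function.

H(0.4914) = 0.9998 bits
C = 1 - 0.9998 = 0.0002 bits per symbol

This means we can reliably transmit up to 0.0002 bits of information per channel use.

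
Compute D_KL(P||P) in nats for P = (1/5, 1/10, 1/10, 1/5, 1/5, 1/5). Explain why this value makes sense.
0.0000 nats

KL divergence satisfies the Gibbs inequality: D_KL(P||Q) ≥ 0 for all distributions P, Q.

D_KL(P||Q) = Σ p(x) log(p(x)/q(x))
Each term is p(x) × log_e(p(x)/p(x)) = p(x) × log_e(1) = 0, so the sum is 0.
D_KL(P||Q) = 0.0000 nats

When P = Q, the KL divergence is exactly 0, as there is no 'divergence' between identical distributions.

This non-negativity is a fundamental property: relative entropy cannot be negative because it measures how different Q is from P.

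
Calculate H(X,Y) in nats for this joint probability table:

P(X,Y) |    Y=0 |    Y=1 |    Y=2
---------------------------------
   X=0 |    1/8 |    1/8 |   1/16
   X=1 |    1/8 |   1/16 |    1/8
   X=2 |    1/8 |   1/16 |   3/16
2.1334 nats

Joint entropy is H(X,Y) = -Σ_{x,y} p(x,y) log p(x,y).

Summing over all non-zero entries:
H(X,Y) = -[1/8·log_e(1/8) + 1/8·log_e(1/8) + 1/16·log_e(1/16) + 1/8·log_e(1/8) + 1/16·log_e(1/16) + 1/8·log_e(1/8) + 1/8·log_e(1/8) + 1/16·log_e(1/16) + 3/16·log_e(3/16)]
H(X,Y) = 2.1334 nats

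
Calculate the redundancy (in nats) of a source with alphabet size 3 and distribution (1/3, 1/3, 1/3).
0.0000 nats

Redundancy measures how far a source is from maximum entropy:
R = H_max - H(X)

Maximum entropy for 3 symbols: H_max = log_e(3) = 1.0986 nats
Actual entropy: H(X) = 1.0986 nats
Redundancy: R = 1.0986 - 1.0986 = 0.0000 nats

This redundancy represents potential for compression: the source could be compressed by 0.0000 nats per symbol.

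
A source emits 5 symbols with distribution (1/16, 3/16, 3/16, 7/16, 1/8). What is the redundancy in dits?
0.0811 dits

Redundancy measures how far a source is from maximum entropy:
R = H_max - H(X)

Maximum entropy for 5 symbols: H_max = log_10(5) = 0.6990 dits
Actual entropy: H(X) = 0.6178 dits
Redundancy: R = 0.6990 - 0.6178 = 0.0811 dits

This redundancy represents potential for compression: the source could be compressed by 0.0811 dits per symbol.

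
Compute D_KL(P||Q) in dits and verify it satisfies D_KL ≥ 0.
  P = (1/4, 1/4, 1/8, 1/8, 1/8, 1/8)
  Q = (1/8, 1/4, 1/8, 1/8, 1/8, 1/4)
0.0376 dits

KL divergence satisfies the Gibbs inequality: D_KL(P||Q) ≥ 0 for all distributions P, Q.

D_KL(P||Q) = Σ p(x) log(p(x)/q(x))
Term by term:
  x=0: 1/4 × log_10[(1/4)/(1/8)] = 0.0753
  x=1: 1/4 × log_10[(1/4)/(1/4)] = 0.0000
  x=2: 1/8 × log_10[(1/8)/(1/8)] = 0.0000
  x=3: 1/8 × log_10[(1/8)/(1/8)] = 0.0000
  x=4: 1/8 × log_10[(1/8)/(1/8)] = 0.0000
  x=5: 1/8 × log_10[(1/8)/(1/4)] = -0.0376
D_KL(P||Q) = 0.0376 dits

D_KL(P||Q) = 0.0376 ≥ 0 ✓

This non-negativity is a fundamental property: relative entropy cannot be negative because it measures how different Q is from P.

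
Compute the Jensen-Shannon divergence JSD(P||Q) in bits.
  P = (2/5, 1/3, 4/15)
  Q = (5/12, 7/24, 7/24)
0.0015 bits

Jensen-Shannon divergence is:
JSD(P||Q) = 0.5 × D_KL(P||M) + 0.5 × D_KL(Q||M)
where M = 0.5 × (P + Q) is the mixture distribution.

M = 0.5 × (2/5, 1/3, 4/15) + 0.5 × (5/12, 7/24, 7/24) = (0.408333, 5/16, 0.279167)

D_KL(P||M) = 0.0015 bits
D_KL(Q||M) = 0.0015 bits

JSD(P||Q) = 0.5 × 0.0015 + 0.5 × 0.0015 = 0.0015 bits

Unlike KL divergence, JSD is symmetric and bounded: 0 ≤ JSD ≤ log(2).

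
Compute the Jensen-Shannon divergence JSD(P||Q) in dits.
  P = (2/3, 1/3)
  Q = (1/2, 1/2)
0.0062 dits

Jensen-Shannon divergence is:
JSD(P||Q) = 0.5 × D_KL(P||M) + 0.5 × D_KL(Q||M)
where M = 0.5 × (P + Q) is the mixture distribution.

M = 0.5 × (2/3, 1/3) + 0.5 × (1/2, 1/2) = (7/12, 5/12)

D_KL(P||M) = 0.0064 dits
D_KL(Q||M) = 0.0061 dits

JSD(P||Q) = 0.5 × 0.0064 + 0.5 × 0.0061 = 0.0062 dits

Unlike KL divergence, JSD is symmetric and bounded: 0 ≤ JSD ≤ log(2).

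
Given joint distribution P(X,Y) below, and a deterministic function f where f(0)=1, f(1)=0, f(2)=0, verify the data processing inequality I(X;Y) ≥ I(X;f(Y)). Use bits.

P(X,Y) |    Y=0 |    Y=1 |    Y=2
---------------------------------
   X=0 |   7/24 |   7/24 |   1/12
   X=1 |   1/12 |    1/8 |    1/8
I(X;Y) = 0.0622, I(X;f(Y)) = 0.0249, inequality holds: 0.0622 ≥ 0.0249

Data Processing Inequality: For any Markov chain X → Y → Z, we have I(X;Y) ≥ I(X;Z).

Here Z = f(Y) is a deterministic function of Y, forming X → Y → Z.

Original I(X;Y) = 0.0622 bits

After applying f:
P(X,Z) where Z=f(Y):
- P(X,Z=0) = P(X,Y=1) + P(X,Y=2)
- P(X,Z=1) = P(X,Y=0)

I(X;Z) = I(X;f(Y)) = 0.0249 bits

Verification: 0.0622 ≥ 0.0249 ✓

Information cannot be created by processing; the function f can only lose information about X.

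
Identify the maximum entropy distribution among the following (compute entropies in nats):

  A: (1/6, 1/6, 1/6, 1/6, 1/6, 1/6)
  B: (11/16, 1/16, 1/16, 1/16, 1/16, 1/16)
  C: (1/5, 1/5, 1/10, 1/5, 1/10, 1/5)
A

For a discrete distribution over n outcomes, entropy is maximized by the uniform distribution.

Computing entropies:
H(A) = 1.7918 nats
H(B) = 1.1240 nats
H(C) = 1.7481 nats

The uniform distribution (where all probabilities equal 1/6) achieves the maximum entropy of log_e(6) = 1.7918 nats.

Distribution A has the highest entropy.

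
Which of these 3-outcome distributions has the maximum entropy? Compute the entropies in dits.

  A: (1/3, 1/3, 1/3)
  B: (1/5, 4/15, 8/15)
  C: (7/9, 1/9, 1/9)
A

For a discrete distribution over n outcomes, entropy is maximized by the uniform distribution.

Computing entropies:
H(A) = 0.4771 dits
H(B) = 0.4385 dits
H(C) = 0.2969 dits

The uniform distribution (where all probabilities equal 1/3) achieves the maximum entropy of log_10(3) = 0.4771 dits.

Distribution A has the highest entropy.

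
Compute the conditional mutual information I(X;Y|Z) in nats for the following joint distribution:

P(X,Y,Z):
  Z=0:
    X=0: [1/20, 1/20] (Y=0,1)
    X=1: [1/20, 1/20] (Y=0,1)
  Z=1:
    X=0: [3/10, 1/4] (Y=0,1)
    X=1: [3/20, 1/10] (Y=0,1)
0.0010 nats

Conditional mutual information: I(X;Y|Z) = H(X|Z) + H(Y|Z) - H(X,Y|Z)

H(Z) = 0.5004
H(X,Z) = 1.1359 → H(X|Z) = 0.6355
H(Y,Z) = 1.1873 → H(Y|Z) = 0.6869
H(X,Y,Z) = 1.8217 → H(X,Y|Z) = 1.3213

I(X;Y|Z) = 0.6355 + 0.6869 - 1.3213 = 0.0010 nats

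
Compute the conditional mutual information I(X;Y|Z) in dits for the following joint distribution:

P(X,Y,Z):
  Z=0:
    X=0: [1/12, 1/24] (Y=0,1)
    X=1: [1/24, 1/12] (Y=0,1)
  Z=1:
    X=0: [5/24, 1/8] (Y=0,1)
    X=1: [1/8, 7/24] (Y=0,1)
0.0236 dits

Conditional mutual information: I(X;Y|Z) = H(X|Z) + H(Y|Z) - H(X,Y|Z)

H(Z) = 0.2442
H(X,Z) = 0.5432 → H(X|Z) = 0.2990
H(Y,Z) = 0.5432 → H(Y|Z) = 0.2990
H(X,Y,Z) = 0.8187 → H(X,Y|Z) = 0.5744

I(X;Y|Z) = 0.2990 + 0.2990 - 0.5744 = 0.0236 dits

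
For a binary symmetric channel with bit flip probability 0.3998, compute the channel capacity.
0.0292 bits

For a binary symmetric channel (BSC) with error probability p:
Capacity C = 1 - H(p) bits per symbol

where H(p) = -p log₂(p) - (1-p) log₂(1-p) is the binary entropy function.

H(0.3998) = 0.9708 bits
C = 1 - 0.9708 = 0.0292 bits per symbol

This means we can reliably transmit up to 0.0292 bits of information per channel use.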